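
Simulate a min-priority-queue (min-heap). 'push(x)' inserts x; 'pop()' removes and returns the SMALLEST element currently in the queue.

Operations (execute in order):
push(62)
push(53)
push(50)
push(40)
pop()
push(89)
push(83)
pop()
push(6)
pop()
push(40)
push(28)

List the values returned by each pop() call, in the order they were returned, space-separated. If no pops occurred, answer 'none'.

Answer: 40 50 6

Derivation:
push(62): heap contents = [62]
push(53): heap contents = [53, 62]
push(50): heap contents = [50, 53, 62]
push(40): heap contents = [40, 50, 53, 62]
pop() → 40: heap contents = [50, 53, 62]
push(89): heap contents = [50, 53, 62, 89]
push(83): heap contents = [50, 53, 62, 83, 89]
pop() → 50: heap contents = [53, 62, 83, 89]
push(6): heap contents = [6, 53, 62, 83, 89]
pop() → 6: heap contents = [53, 62, 83, 89]
push(40): heap contents = [40, 53, 62, 83, 89]
push(28): heap contents = [28, 40, 53, 62, 83, 89]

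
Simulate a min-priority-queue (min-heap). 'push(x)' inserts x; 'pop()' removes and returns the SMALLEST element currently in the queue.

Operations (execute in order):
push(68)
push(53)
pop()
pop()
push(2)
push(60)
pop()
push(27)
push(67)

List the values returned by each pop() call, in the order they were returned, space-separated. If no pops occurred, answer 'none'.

push(68): heap contents = [68]
push(53): heap contents = [53, 68]
pop() → 53: heap contents = [68]
pop() → 68: heap contents = []
push(2): heap contents = [2]
push(60): heap contents = [2, 60]
pop() → 2: heap contents = [60]
push(27): heap contents = [27, 60]
push(67): heap contents = [27, 60, 67]

Answer: 53 68 2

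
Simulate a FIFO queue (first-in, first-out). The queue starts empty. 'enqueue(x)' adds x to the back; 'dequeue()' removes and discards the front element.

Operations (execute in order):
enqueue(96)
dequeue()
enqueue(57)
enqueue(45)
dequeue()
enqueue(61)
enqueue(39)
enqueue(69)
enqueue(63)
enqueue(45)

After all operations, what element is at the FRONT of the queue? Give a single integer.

enqueue(96): queue = [96]
dequeue(): queue = []
enqueue(57): queue = [57]
enqueue(45): queue = [57, 45]
dequeue(): queue = [45]
enqueue(61): queue = [45, 61]
enqueue(39): queue = [45, 61, 39]
enqueue(69): queue = [45, 61, 39, 69]
enqueue(63): queue = [45, 61, 39, 69, 63]
enqueue(45): queue = [45, 61, 39, 69, 63, 45]

Answer: 45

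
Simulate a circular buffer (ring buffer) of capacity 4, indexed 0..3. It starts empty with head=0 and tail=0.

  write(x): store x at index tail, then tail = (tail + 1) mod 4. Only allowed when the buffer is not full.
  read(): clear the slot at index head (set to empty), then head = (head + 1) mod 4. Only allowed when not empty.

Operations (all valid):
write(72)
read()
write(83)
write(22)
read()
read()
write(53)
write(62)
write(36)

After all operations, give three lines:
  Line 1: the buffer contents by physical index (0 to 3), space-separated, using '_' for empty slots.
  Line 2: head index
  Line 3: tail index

Answer: 62 36 _ 53
3
2

Derivation:
write(72): buf=[72 _ _ _], head=0, tail=1, size=1
read(): buf=[_ _ _ _], head=1, tail=1, size=0
write(83): buf=[_ 83 _ _], head=1, tail=2, size=1
write(22): buf=[_ 83 22 _], head=1, tail=3, size=2
read(): buf=[_ _ 22 _], head=2, tail=3, size=1
read(): buf=[_ _ _ _], head=3, tail=3, size=0
write(53): buf=[_ _ _ 53], head=3, tail=0, size=1
write(62): buf=[62 _ _ 53], head=3, tail=1, size=2
write(36): buf=[62 36 _ 53], head=3, tail=2, size=3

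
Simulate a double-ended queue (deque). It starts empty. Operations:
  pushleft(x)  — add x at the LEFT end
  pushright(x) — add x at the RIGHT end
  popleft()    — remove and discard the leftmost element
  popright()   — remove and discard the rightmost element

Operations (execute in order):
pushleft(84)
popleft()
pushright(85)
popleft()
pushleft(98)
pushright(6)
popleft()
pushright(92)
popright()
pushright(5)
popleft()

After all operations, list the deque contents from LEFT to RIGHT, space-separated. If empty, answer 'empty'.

pushleft(84): [84]
popleft(): []
pushright(85): [85]
popleft(): []
pushleft(98): [98]
pushright(6): [98, 6]
popleft(): [6]
pushright(92): [6, 92]
popright(): [6]
pushright(5): [6, 5]
popleft(): [5]

Answer: 5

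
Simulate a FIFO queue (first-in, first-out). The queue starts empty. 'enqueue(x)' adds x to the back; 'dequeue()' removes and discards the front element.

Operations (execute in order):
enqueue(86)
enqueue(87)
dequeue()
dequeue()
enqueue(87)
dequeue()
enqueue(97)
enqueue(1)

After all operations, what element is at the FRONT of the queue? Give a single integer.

Answer: 97

Derivation:
enqueue(86): queue = [86]
enqueue(87): queue = [86, 87]
dequeue(): queue = [87]
dequeue(): queue = []
enqueue(87): queue = [87]
dequeue(): queue = []
enqueue(97): queue = [97]
enqueue(1): queue = [97, 1]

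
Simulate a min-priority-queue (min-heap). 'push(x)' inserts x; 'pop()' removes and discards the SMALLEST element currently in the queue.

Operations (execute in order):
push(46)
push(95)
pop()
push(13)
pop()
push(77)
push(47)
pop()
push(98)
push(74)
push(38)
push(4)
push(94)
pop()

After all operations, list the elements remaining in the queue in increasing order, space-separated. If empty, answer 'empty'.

Answer: 38 74 77 94 95 98

Derivation:
push(46): heap contents = [46]
push(95): heap contents = [46, 95]
pop() → 46: heap contents = [95]
push(13): heap contents = [13, 95]
pop() → 13: heap contents = [95]
push(77): heap contents = [77, 95]
push(47): heap contents = [47, 77, 95]
pop() → 47: heap contents = [77, 95]
push(98): heap contents = [77, 95, 98]
push(74): heap contents = [74, 77, 95, 98]
push(38): heap contents = [38, 74, 77, 95, 98]
push(4): heap contents = [4, 38, 74, 77, 95, 98]
push(94): heap contents = [4, 38, 74, 77, 94, 95, 98]
pop() → 4: heap contents = [38, 74, 77, 94, 95, 98]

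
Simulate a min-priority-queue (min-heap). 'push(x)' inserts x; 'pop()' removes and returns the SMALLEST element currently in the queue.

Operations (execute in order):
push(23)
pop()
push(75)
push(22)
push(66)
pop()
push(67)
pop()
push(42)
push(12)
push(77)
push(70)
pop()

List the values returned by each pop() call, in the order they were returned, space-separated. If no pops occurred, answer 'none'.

Answer: 23 22 66 12

Derivation:
push(23): heap contents = [23]
pop() → 23: heap contents = []
push(75): heap contents = [75]
push(22): heap contents = [22, 75]
push(66): heap contents = [22, 66, 75]
pop() → 22: heap contents = [66, 75]
push(67): heap contents = [66, 67, 75]
pop() → 66: heap contents = [67, 75]
push(42): heap contents = [42, 67, 75]
push(12): heap contents = [12, 42, 67, 75]
push(77): heap contents = [12, 42, 67, 75, 77]
push(70): heap contents = [12, 42, 67, 70, 75, 77]
pop() → 12: heap contents = [42, 67, 70, 75, 77]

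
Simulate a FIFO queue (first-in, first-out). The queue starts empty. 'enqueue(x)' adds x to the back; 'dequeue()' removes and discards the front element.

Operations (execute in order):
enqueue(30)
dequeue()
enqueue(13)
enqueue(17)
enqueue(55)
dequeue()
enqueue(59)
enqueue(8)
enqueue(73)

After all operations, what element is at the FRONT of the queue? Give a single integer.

enqueue(30): queue = [30]
dequeue(): queue = []
enqueue(13): queue = [13]
enqueue(17): queue = [13, 17]
enqueue(55): queue = [13, 17, 55]
dequeue(): queue = [17, 55]
enqueue(59): queue = [17, 55, 59]
enqueue(8): queue = [17, 55, 59, 8]
enqueue(73): queue = [17, 55, 59, 8, 73]

Answer: 17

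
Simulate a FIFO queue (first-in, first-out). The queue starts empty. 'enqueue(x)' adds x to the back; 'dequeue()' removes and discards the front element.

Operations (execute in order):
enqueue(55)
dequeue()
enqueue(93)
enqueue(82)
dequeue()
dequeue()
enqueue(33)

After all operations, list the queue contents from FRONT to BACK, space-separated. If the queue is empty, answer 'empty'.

Answer: 33

Derivation:
enqueue(55): [55]
dequeue(): []
enqueue(93): [93]
enqueue(82): [93, 82]
dequeue(): [82]
dequeue(): []
enqueue(33): [33]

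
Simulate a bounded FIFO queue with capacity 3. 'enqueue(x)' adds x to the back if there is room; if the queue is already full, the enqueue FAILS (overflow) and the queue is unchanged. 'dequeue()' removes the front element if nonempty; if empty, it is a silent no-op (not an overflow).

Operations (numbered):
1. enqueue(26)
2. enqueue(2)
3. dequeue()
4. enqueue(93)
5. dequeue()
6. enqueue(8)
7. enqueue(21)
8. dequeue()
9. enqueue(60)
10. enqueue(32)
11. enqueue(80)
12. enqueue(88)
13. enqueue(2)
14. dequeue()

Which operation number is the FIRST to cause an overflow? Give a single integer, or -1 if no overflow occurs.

1. enqueue(26): size=1
2. enqueue(2): size=2
3. dequeue(): size=1
4. enqueue(93): size=2
5. dequeue(): size=1
6. enqueue(8): size=2
7. enqueue(21): size=3
8. dequeue(): size=2
9. enqueue(60): size=3
10. enqueue(32): size=3=cap → OVERFLOW (fail)
11. enqueue(80): size=3=cap → OVERFLOW (fail)
12. enqueue(88): size=3=cap → OVERFLOW (fail)
13. enqueue(2): size=3=cap → OVERFLOW (fail)
14. dequeue(): size=2

Answer: 10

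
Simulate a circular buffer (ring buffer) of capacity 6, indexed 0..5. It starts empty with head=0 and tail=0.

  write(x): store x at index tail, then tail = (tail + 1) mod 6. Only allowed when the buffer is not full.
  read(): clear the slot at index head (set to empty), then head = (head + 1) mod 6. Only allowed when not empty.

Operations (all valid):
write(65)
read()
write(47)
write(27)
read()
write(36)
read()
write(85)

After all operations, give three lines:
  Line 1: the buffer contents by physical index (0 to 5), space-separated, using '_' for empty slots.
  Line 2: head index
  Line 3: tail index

write(65): buf=[65 _ _ _ _ _], head=0, tail=1, size=1
read(): buf=[_ _ _ _ _ _], head=1, tail=1, size=0
write(47): buf=[_ 47 _ _ _ _], head=1, tail=2, size=1
write(27): buf=[_ 47 27 _ _ _], head=1, tail=3, size=2
read(): buf=[_ _ 27 _ _ _], head=2, tail=3, size=1
write(36): buf=[_ _ 27 36 _ _], head=2, tail=4, size=2
read(): buf=[_ _ _ 36 _ _], head=3, tail=4, size=1
write(85): buf=[_ _ _ 36 85 _], head=3, tail=5, size=2

Answer: _ _ _ 36 85 _
3
5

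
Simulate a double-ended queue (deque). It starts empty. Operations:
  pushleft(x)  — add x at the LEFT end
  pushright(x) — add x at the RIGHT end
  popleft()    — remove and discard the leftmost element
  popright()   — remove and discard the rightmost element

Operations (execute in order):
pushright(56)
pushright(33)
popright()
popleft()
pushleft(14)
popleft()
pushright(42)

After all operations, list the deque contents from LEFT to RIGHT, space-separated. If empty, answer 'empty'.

Answer: 42

Derivation:
pushright(56): [56]
pushright(33): [56, 33]
popright(): [56]
popleft(): []
pushleft(14): [14]
popleft(): []
pushright(42): [42]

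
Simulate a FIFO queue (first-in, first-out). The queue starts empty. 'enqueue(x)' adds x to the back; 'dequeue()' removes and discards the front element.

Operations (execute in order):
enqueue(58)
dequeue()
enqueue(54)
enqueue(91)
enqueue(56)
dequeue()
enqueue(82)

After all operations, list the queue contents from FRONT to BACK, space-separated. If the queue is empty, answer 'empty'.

enqueue(58): [58]
dequeue(): []
enqueue(54): [54]
enqueue(91): [54, 91]
enqueue(56): [54, 91, 56]
dequeue(): [91, 56]
enqueue(82): [91, 56, 82]

Answer: 91 56 82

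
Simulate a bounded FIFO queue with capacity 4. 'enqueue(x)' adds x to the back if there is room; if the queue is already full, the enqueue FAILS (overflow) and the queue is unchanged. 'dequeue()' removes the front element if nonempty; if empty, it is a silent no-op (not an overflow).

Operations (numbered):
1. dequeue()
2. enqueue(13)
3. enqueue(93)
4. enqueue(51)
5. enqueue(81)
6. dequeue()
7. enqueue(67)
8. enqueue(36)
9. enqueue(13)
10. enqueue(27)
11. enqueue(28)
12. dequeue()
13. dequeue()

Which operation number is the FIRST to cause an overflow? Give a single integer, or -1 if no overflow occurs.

Answer: 8

Derivation:
1. dequeue(): empty, no-op, size=0
2. enqueue(13): size=1
3. enqueue(93): size=2
4. enqueue(51): size=3
5. enqueue(81): size=4
6. dequeue(): size=3
7. enqueue(67): size=4
8. enqueue(36): size=4=cap → OVERFLOW (fail)
9. enqueue(13): size=4=cap → OVERFLOW (fail)
10. enqueue(27): size=4=cap → OVERFLOW (fail)
11. enqueue(28): size=4=cap → OVERFLOW (fail)
12. dequeue(): size=3
13. dequeue(): size=2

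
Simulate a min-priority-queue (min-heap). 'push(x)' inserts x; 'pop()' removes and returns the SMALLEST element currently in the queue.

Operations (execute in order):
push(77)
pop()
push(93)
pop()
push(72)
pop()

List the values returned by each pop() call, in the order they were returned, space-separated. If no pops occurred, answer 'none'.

push(77): heap contents = [77]
pop() → 77: heap contents = []
push(93): heap contents = [93]
pop() → 93: heap contents = []
push(72): heap contents = [72]
pop() → 72: heap contents = []

Answer: 77 93 72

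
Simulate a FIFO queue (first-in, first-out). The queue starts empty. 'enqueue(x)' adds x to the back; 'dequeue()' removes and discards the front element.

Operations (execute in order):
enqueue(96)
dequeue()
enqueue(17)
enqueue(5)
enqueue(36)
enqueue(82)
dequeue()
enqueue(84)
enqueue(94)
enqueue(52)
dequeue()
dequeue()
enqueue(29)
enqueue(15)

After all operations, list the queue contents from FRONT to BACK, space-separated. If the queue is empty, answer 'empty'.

enqueue(96): [96]
dequeue(): []
enqueue(17): [17]
enqueue(5): [17, 5]
enqueue(36): [17, 5, 36]
enqueue(82): [17, 5, 36, 82]
dequeue(): [5, 36, 82]
enqueue(84): [5, 36, 82, 84]
enqueue(94): [5, 36, 82, 84, 94]
enqueue(52): [5, 36, 82, 84, 94, 52]
dequeue(): [36, 82, 84, 94, 52]
dequeue(): [82, 84, 94, 52]
enqueue(29): [82, 84, 94, 52, 29]
enqueue(15): [82, 84, 94, 52, 29, 15]

Answer: 82 84 94 52 29 15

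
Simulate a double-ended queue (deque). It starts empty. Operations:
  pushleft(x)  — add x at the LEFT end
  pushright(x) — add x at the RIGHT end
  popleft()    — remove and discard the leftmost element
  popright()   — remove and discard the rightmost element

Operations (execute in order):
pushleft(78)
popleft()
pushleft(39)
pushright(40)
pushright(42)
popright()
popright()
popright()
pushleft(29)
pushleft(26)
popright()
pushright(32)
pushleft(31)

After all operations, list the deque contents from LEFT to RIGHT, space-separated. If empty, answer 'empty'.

pushleft(78): [78]
popleft(): []
pushleft(39): [39]
pushright(40): [39, 40]
pushright(42): [39, 40, 42]
popright(): [39, 40]
popright(): [39]
popright(): []
pushleft(29): [29]
pushleft(26): [26, 29]
popright(): [26]
pushright(32): [26, 32]
pushleft(31): [31, 26, 32]

Answer: 31 26 32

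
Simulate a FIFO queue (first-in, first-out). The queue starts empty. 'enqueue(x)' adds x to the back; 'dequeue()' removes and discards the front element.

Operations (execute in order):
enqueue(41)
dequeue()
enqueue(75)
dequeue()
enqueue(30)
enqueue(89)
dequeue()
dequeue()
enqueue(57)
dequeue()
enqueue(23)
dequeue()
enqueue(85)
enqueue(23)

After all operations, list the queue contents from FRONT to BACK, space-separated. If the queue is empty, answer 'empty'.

Answer: 85 23

Derivation:
enqueue(41): [41]
dequeue(): []
enqueue(75): [75]
dequeue(): []
enqueue(30): [30]
enqueue(89): [30, 89]
dequeue(): [89]
dequeue(): []
enqueue(57): [57]
dequeue(): []
enqueue(23): [23]
dequeue(): []
enqueue(85): [85]
enqueue(23): [85, 23]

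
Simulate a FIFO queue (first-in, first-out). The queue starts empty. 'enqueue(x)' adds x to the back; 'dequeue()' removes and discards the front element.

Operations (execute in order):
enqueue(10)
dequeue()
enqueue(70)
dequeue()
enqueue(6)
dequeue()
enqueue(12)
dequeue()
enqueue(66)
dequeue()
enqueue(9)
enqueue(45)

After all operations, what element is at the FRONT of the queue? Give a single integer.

enqueue(10): queue = [10]
dequeue(): queue = []
enqueue(70): queue = [70]
dequeue(): queue = []
enqueue(6): queue = [6]
dequeue(): queue = []
enqueue(12): queue = [12]
dequeue(): queue = []
enqueue(66): queue = [66]
dequeue(): queue = []
enqueue(9): queue = [9]
enqueue(45): queue = [9, 45]

Answer: 9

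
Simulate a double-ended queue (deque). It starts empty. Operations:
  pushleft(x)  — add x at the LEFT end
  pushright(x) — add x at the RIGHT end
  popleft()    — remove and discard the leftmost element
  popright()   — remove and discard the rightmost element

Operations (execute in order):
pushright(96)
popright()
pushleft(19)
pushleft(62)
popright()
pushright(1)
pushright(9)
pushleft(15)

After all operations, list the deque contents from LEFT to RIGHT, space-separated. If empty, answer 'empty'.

pushright(96): [96]
popright(): []
pushleft(19): [19]
pushleft(62): [62, 19]
popright(): [62]
pushright(1): [62, 1]
pushright(9): [62, 1, 9]
pushleft(15): [15, 62, 1, 9]

Answer: 15 62 1 9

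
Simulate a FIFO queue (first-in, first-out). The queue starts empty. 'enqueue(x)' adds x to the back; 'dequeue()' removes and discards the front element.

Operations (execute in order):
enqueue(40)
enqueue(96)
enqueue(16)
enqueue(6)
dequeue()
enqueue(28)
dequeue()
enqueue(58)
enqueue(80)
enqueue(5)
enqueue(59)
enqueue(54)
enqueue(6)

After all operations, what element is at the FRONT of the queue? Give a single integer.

Answer: 16

Derivation:
enqueue(40): queue = [40]
enqueue(96): queue = [40, 96]
enqueue(16): queue = [40, 96, 16]
enqueue(6): queue = [40, 96, 16, 6]
dequeue(): queue = [96, 16, 6]
enqueue(28): queue = [96, 16, 6, 28]
dequeue(): queue = [16, 6, 28]
enqueue(58): queue = [16, 6, 28, 58]
enqueue(80): queue = [16, 6, 28, 58, 80]
enqueue(5): queue = [16, 6, 28, 58, 80, 5]
enqueue(59): queue = [16, 6, 28, 58, 80, 5, 59]
enqueue(54): queue = [16, 6, 28, 58, 80, 5, 59, 54]
enqueue(6): queue = [16, 6, 28, 58, 80, 5, 59, 54, 6]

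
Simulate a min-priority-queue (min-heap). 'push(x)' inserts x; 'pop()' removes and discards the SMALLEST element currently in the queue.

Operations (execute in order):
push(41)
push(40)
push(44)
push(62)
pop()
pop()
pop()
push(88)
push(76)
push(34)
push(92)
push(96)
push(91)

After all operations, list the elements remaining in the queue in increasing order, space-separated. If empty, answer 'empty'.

Answer: 34 62 76 88 91 92 96

Derivation:
push(41): heap contents = [41]
push(40): heap contents = [40, 41]
push(44): heap contents = [40, 41, 44]
push(62): heap contents = [40, 41, 44, 62]
pop() → 40: heap contents = [41, 44, 62]
pop() → 41: heap contents = [44, 62]
pop() → 44: heap contents = [62]
push(88): heap contents = [62, 88]
push(76): heap contents = [62, 76, 88]
push(34): heap contents = [34, 62, 76, 88]
push(92): heap contents = [34, 62, 76, 88, 92]
push(96): heap contents = [34, 62, 76, 88, 92, 96]
push(91): heap contents = [34, 62, 76, 88, 91, 92, 96]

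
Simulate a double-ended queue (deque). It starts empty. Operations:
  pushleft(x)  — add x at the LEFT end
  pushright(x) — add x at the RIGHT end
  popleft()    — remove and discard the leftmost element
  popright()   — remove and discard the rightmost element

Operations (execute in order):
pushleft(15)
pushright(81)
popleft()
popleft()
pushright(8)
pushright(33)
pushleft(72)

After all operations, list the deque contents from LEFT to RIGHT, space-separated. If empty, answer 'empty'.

pushleft(15): [15]
pushright(81): [15, 81]
popleft(): [81]
popleft(): []
pushright(8): [8]
pushright(33): [8, 33]
pushleft(72): [72, 8, 33]

Answer: 72 8 33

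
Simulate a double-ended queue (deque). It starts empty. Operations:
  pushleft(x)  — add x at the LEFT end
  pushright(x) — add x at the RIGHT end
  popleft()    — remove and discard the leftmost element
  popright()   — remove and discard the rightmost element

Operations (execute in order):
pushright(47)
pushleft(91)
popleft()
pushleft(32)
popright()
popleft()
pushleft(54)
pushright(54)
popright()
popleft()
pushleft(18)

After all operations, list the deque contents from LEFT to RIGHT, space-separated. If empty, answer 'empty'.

Answer: 18

Derivation:
pushright(47): [47]
pushleft(91): [91, 47]
popleft(): [47]
pushleft(32): [32, 47]
popright(): [32]
popleft(): []
pushleft(54): [54]
pushright(54): [54, 54]
popright(): [54]
popleft(): []
pushleft(18): [18]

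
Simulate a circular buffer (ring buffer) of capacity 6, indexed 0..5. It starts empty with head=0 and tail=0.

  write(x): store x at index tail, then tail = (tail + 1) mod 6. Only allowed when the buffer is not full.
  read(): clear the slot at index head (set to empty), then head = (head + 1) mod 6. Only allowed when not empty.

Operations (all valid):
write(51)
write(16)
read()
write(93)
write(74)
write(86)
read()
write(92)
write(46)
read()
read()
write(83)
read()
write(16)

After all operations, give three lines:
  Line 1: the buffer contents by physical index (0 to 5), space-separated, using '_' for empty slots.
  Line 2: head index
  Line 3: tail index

write(51): buf=[51 _ _ _ _ _], head=0, tail=1, size=1
write(16): buf=[51 16 _ _ _ _], head=0, tail=2, size=2
read(): buf=[_ 16 _ _ _ _], head=1, tail=2, size=1
write(93): buf=[_ 16 93 _ _ _], head=1, tail=3, size=2
write(74): buf=[_ 16 93 74 _ _], head=1, tail=4, size=3
write(86): buf=[_ 16 93 74 86 _], head=1, tail=5, size=4
read(): buf=[_ _ 93 74 86 _], head=2, tail=5, size=3
write(92): buf=[_ _ 93 74 86 92], head=2, tail=0, size=4
write(46): buf=[46 _ 93 74 86 92], head=2, tail=1, size=5
read(): buf=[46 _ _ 74 86 92], head=3, tail=1, size=4
read(): buf=[46 _ _ _ 86 92], head=4, tail=1, size=3
write(83): buf=[46 83 _ _ 86 92], head=4, tail=2, size=4
read(): buf=[46 83 _ _ _ 92], head=5, tail=2, size=3
write(16): buf=[46 83 16 _ _ 92], head=5, tail=3, size=4

Answer: 46 83 16 _ _ 92
5
3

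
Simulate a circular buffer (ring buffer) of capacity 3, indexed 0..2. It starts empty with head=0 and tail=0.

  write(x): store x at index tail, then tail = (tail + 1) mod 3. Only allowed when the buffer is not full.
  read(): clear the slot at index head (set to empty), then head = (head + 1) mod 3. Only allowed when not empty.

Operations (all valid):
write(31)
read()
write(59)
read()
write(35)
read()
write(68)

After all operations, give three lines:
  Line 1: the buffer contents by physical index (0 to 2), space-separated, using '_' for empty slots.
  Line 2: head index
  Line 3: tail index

write(31): buf=[31 _ _], head=0, tail=1, size=1
read(): buf=[_ _ _], head=1, tail=1, size=0
write(59): buf=[_ 59 _], head=1, tail=2, size=1
read(): buf=[_ _ _], head=2, tail=2, size=0
write(35): buf=[_ _ 35], head=2, tail=0, size=1
read(): buf=[_ _ _], head=0, tail=0, size=0
write(68): buf=[68 _ _], head=0, tail=1, size=1

Answer: 68 _ _
0
1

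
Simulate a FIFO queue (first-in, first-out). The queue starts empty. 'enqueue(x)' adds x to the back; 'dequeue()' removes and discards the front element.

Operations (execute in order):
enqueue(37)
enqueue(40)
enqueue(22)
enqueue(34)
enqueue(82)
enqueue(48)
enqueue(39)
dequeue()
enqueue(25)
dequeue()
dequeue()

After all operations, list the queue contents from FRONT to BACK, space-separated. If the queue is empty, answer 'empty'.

enqueue(37): [37]
enqueue(40): [37, 40]
enqueue(22): [37, 40, 22]
enqueue(34): [37, 40, 22, 34]
enqueue(82): [37, 40, 22, 34, 82]
enqueue(48): [37, 40, 22, 34, 82, 48]
enqueue(39): [37, 40, 22, 34, 82, 48, 39]
dequeue(): [40, 22, 34, 82, 48, 39]
enqueue(25): [40, 22, 34, 82, 48, 39, 25]
dequeue(): [22, 34, 82, 48, 39, 25]
dequeue(): [34, 82, 48, 39, 25]

Answer: 34 82 48 39 25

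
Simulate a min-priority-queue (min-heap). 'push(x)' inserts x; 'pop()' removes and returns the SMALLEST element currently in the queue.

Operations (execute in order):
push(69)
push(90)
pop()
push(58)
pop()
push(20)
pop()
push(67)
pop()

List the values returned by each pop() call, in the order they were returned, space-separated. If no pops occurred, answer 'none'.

Answer: 69 58 20 67

Derivation:
push(69): heap contents = [69]
push(90): heap contents = [69, 90]
pop() → 69: heap contents = [90]
push(58): heap contents = [58, 90]
pop() → 58: heap contents = [90]
push(20): heap contents = [20, 90]
pop() → 20: heap contents = [90]
push(67): heap contents = [67, 90]
pop() → 67: heap contents = [90]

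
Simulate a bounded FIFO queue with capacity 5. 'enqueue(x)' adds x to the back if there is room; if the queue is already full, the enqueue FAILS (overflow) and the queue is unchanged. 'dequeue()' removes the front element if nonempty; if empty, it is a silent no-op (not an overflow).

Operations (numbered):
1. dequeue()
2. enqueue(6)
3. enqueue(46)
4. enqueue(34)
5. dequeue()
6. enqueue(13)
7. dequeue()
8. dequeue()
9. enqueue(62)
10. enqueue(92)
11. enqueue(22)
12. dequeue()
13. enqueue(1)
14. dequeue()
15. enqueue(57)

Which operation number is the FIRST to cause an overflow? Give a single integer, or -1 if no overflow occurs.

Answer: -1

Derivation:
1. dequeue(): empty, no-op, size=0
2. enqueue(6): size=1
3. enqueue(46): size=2
4. enqueue(34): size=3
5. dequeue(): size=2
6. enqueue(13): size=3
7. dequeue(): size=2
8. dequeue(): size=1
9. enqueue(62): size=2
10. enqueue(92): size=3
11. enqueue(22): size=4
12. dequeue(): size=3
13. enqueue(1): size=4
14. dequeue(): size=3
15. enqueue(57): size=4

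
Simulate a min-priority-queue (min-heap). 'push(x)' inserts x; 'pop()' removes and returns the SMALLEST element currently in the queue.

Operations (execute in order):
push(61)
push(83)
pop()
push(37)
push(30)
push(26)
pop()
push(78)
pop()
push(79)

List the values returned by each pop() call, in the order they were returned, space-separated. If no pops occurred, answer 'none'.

push(61): heap contents = [61]
push(83): heap contents = [61, 83]
pop() → 61: heap contents = [83]
push(37): heap contents = [37, 83]
push(30): heap contents = [30, 37, 83]
push(26): heap contents = [26, 30, 37, 83]
pop() → 26: heap contents = [30, 37, 83]
push(78): heap contents = [30, 37, 78, 83]
pop() → 30: heap contents = [37, 78, 83]
push(79): heap contents = [37, 78, 79, 83]

Answer: 61 26 30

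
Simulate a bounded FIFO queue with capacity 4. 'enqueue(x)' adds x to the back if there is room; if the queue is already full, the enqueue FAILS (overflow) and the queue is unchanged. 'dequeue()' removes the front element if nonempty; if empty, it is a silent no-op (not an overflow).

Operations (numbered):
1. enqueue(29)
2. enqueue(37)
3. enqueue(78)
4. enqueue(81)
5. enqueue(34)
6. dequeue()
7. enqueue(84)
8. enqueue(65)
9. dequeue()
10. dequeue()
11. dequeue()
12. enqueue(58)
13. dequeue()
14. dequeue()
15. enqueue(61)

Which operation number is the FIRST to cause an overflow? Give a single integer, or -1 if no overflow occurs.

Answer: 5

Derivation:
1. enqueue(29): size=1
2. enqueue(37): size=2
3. enqueue(78): size=3
4. enqueue(81): size=4
5. enqueue(34): size=4=cap → OVERFLOW (fail)
6. dequeue(): size=3
7. enqueue(84): size=4
8. enqueue(65): size=4=cap → OVERFLOW (fail)
9. dequeue(): size=3
10. dequeue(): size=2
11. dequeue(): size=1
12. enqueue(58): size=2
13. dequeue(): size=1
14. dequeue(): size=0
15. enqueue(61): size=1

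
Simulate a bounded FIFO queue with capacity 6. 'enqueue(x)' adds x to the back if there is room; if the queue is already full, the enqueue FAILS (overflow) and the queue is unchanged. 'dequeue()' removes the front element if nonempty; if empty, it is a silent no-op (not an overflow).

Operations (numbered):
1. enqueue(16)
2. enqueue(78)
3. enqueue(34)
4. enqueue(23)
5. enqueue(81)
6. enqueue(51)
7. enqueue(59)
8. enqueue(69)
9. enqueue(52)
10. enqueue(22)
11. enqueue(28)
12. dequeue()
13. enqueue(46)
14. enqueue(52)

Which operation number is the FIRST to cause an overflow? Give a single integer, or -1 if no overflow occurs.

Answer: 7

Derivation:
1. enqueue(16): size=1
2. enqueue(78): size=2
3. enqueue(34): size=3
4. enqueue(23): size=4
5. enqueue(81): size=5
6. enqueue(51): size=6
7. enqueue(59): size=6=cap → OVERFLOW (fail)
8. enqueue(69): size=6=cap → OVERFLOW (fail)
9. enqueue(52): size=6=cap → OVERFLOW (fail)
10. enqueue(22): size=6=cap → OVERFLOW (fail)
11. enqueue(28): size=6=cap → OVERFLOW (fail)
12. dequeue(): size=5
13. enqueue(46): size=6
14. enqueue(52): size=6=cap → OVERFLOW (fail)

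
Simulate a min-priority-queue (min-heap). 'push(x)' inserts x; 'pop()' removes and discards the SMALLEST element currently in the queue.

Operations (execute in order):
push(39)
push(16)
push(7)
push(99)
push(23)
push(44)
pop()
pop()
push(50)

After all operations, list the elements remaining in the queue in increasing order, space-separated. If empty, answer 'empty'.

Answer: 23 39 44 50 99

Derivation:
push(39): heap contents = [39]
push(16): heap contents = [16, 39]
push(7): heap contents = [7, 16, 39]
push(99): heap contents = [7, 16, 39, 99]
push(23): heap contents = [7, 16, 23, 39, 99]
push(44): heap contents = [7, 16, 23, 39, 44, 99]
pop() → 7: heap contents = [16, 23, 39, 44, 99]
pop() → 16: heap contents = [23, 39, 44, 99]
push(50): heap contents = [23, 39, 44, 50, 99]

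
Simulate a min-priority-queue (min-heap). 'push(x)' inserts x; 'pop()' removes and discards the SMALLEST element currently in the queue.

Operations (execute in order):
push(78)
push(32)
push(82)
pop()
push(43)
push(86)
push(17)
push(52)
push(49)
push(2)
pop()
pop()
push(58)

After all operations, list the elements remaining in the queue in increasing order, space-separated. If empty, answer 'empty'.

push(78): heap contents = [78]
push(32): heap contents = [32, 78]
push(82): heap contents = [32, 78, 82]
pop() → 32: heap contents = [78, 82]
push(43): heap contents = [43, 78, 82]
push(86): heap contents = [43, 78, 82, 86]
push(17): heap contents = [17, 43, 78, 82, 86]
push(52): heap contents = [17, 43, 52, 78, 82, 86]
push(49): heap contents = [17, 43, 49, 52, 78, 82, 86]
push(2): heap contents = [2, 17, 43, 49, 52, 78, 82, 86]
pop() → 2: heap contents = [17, 43, 49, 52, 78, 82, 86]
pop() → 17: heap contents = [43, 49, 52, 78, 82, 86]
push(58): heap contents = [43, 49, 52, 58, 78, 82, 86]

Answer: 43 49 52 58 78 82 86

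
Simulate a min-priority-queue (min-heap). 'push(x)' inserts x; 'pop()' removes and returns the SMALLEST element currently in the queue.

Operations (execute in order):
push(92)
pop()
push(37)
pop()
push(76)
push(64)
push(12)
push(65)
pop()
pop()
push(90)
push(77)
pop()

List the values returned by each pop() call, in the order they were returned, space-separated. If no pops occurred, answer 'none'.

push(92): heap contents = [92]
pop() → 92: heap contents = []
push(37): heap contents = [37]
pop() → 37: heap contents = []
push(76): heap contents = [76]
push(64): heap contents = [64, 76]
push(12): heap contents = [12, 64, 76]
push(65): heap contents = [12, 64, 65, 76]
pop() → 12: heap contents = [64, 65, 76]
pop() → 64: heap contents = [65, 76]
push(90): heap contents = [65, 76, 90]
push(77): heap contents = [65, 76, 77, 90]
pop() → 65: heap contents = [76, 77, 90]

Answer: 92 37 12 64 65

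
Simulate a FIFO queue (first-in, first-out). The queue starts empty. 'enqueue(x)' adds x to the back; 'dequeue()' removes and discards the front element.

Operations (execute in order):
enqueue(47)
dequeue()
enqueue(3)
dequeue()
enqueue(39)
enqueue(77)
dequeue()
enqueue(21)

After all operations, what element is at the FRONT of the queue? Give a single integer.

enqueue(47): queue = [47]
dequeue(): queue = []
enqueue(3): queue = [3]
dequeue(): queue = []
enqueue(39): queue = [39]
enqueue(77): queue = [39, 77]
dequeue(): queue = [77]
enqueue(21): queue = [77, 21]

Answer: 77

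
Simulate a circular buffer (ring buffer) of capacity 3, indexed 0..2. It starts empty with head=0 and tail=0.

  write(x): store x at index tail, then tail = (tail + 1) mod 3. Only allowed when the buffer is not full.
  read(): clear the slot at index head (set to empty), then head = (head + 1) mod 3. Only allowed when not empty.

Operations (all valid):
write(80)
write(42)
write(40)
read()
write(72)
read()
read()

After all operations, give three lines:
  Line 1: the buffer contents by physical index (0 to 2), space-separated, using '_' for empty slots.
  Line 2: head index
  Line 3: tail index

Answer: 72 _ _
0
1

Derivation:
write(80): buf=[80 _ _], head=0, tail=1, size=1
write(42): buf=[80 42 _], head=0, tail=2, size=2
write(40): buf=[80 42 40], head=0, tail=0, size=3
read(): buf=[_ 42 40], head=1, tail=0, size=2
write(72): buf=[72 42 40], head=1, tail=1, size=3
read(): buf=[72 _ 40], head=2, tail=1, size=2
read(): buf=[72 _ _], head=0, tail=1, size=1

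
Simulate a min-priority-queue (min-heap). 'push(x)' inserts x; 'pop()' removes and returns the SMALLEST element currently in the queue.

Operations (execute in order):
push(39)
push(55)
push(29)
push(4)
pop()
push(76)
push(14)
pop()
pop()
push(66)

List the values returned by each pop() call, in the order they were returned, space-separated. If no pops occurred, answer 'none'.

push(39): heap contents = [39]
push(55): heap contents = [39, 55]
push(29): heap contents = [29, 39, 55]
push(4): heap contents = [4, 29, 39, 55]
pop() → 4: heap contents = [29, 39, 55]
push(76): heap contents = [29, 39, 55, 76]
push(14): heap contents = [14, 29, 39, 55, 76]
pop() → 14: heap contents = [29, 39, 55, 76]
pop() → 29: heap contents = [39, 55, 76]
push(66): heap contents = [39, 55, 66, 76]

Answer: 4 14 29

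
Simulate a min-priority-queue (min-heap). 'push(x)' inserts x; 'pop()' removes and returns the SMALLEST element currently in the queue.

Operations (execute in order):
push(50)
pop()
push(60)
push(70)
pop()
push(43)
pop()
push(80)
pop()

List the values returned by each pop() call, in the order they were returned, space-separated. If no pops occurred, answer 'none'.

push(50): heap contents = [50]
pop() → 50: heap contents = []
push(60): heap contents = [60]
push(70): heap contents = [60, 70]
pop() → 60: heap contents = [70]
push(43): heap contents = [43, 70]
pop() → 43: heap contents = [70]
push(80): heap contents = [70, 80]
pop() → 70: heap contents = [80]

Answer: 50 60 43 70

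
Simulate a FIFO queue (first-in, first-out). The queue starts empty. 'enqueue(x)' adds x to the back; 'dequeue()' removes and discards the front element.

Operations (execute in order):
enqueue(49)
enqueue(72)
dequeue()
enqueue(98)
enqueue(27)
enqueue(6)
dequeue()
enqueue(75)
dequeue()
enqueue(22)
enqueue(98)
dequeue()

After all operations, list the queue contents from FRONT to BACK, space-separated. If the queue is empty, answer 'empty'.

enqueue(49): [49]
enqueue(72): [49, 72]
dequeue(): [72]
enqueue(98): [72, 98]
enqueue(27): [72, 98, 27]
enqueue(6): [72, 98, 27, 6]
dequeue(): [98, 27, 6]
enqueue(75): [98, 27, 6, 75]
dequeue(): [27, 6, 75]
enqueue(22): [27, 6, 75, 22]
enqueue(98): [27, 6, 75, 22, 98]
dequeue(): [6, 75, 22, 98]

Answer: 6 75 22 98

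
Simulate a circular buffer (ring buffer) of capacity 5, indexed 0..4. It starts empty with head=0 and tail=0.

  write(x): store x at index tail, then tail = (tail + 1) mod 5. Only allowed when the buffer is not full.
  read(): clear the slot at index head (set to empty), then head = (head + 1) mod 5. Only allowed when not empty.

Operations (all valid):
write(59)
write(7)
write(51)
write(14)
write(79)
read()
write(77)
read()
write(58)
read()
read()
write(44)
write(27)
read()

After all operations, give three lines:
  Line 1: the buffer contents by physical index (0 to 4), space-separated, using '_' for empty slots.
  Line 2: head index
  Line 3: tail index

Answer: 77 58 44 27 _
0
4

Derivation:
write(59): buf=[59 _ _ _ _], head=0, tail=1, size=1
write(7): buf=[59 7 _ _ _], head=0, tail=2, size=2
write(51): buf=[59 7 51 _ _], head=0, tail=3, size=3
write(14): buf=[59 7 51 14 _], head=0, tail=4, size=4
write(79): buf=[59 7 51 14 79], head=0, tail=0, size=5
read(): buf=[_ 7 51 14 79], head=1, tail=0, size=4
write(77): buf=[77 7 51 14 79], head=1, tail=1, size=5
read(): buf=[77 _ 51 14 79], head=2, tail=1, size=4
write(58): buf=[77 58 51 14 79], head=2, tail=2, size=5
read(): buf=[77 58 _ 14 79], head=3, tail=2, size=4
read(): buf=[77 58 _ _ 79], head=4, tail=2, size=3
write(44): buf=[77 58 44 _ 79], head=4, tail=3, size=4
write(27): buf=[77 58 44 27 79], head=4, tail=4, size=5
read(): buf=[77 58 44 27 _], head=0, tail=4, size=4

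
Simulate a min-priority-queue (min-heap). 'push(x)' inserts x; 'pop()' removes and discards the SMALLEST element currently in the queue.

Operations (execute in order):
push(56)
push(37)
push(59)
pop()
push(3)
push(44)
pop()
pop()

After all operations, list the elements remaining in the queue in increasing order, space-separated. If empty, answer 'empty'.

Answer: 56 59

Derivation:
push(56): heap contents = [56]
push(37): heap contents = [37, 56]
push(59): heap contents = [37, 56, 59]
pop() → 37: heap contents = [56, 59]
push(3): heap contents = [3, 56, 59]
push(44): heap contents = [3, 44, 56, 59]
pop() → 3: heap contents = [44, 56, 59]
pop() → 44: heap contents = [56, 59]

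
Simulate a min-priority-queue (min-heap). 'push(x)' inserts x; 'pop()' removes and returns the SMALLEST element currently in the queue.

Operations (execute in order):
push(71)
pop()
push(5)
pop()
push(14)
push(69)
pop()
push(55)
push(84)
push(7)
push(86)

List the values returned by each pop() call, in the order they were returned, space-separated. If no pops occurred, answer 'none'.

push(71): heap contents = [71]
pop() → 71: heap contents = []
push(5): heap contents = [5]
pop() → 5: heap contents = []
push(14): heap contents = [14]
push(69): heap contents = [14, 69]
pop() → 14: heap contents = [69]
push(55): heap contents = [55, 69]
push(84): heap contents = [55, 69, 84]
push(7): heap contents = [7, 55, 69, 84]
push(86): heap contents = [7, 55, 69, 84, 86]

Answer: 71 5 14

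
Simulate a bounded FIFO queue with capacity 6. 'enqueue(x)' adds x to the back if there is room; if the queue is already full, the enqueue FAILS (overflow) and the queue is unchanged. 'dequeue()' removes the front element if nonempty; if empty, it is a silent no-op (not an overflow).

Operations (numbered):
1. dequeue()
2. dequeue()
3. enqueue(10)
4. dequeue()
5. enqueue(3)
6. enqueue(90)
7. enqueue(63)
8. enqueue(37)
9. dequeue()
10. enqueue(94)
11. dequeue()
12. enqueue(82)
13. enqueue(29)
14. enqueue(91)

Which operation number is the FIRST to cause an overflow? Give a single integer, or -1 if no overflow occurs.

1. dequeue(): empty, no-op, size=0
2. dequeue(): empty, no-op, size=0
3. enqueue(10): size=1
4. dequeue(): size=0
5. enqueue(3): size=1
6. enqueue(90): size=2
7. enqueue(63): size=3
8. enqueue(37): size=4
9. dequeue(): size=3
10. enqueue(94): size=4
11. dequeue(): size=3
12. enqueue(82): size=4
13. enqueue(29): size=5
14. enqueue(91): size=6

Answer: -1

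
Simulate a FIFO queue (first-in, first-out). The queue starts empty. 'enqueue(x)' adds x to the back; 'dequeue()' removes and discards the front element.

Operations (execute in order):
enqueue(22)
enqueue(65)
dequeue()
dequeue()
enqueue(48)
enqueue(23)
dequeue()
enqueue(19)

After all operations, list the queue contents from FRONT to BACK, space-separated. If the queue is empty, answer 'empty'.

enqueue(22): [22]
enqueue(65): [22, 65]
dequeue(): [65]
dequeue(): []
enqueue(48): [48]
enqueue(23): [48, 23]
dequeue(): [23]
enqueue(19): [23, 19]

Answer: 23 19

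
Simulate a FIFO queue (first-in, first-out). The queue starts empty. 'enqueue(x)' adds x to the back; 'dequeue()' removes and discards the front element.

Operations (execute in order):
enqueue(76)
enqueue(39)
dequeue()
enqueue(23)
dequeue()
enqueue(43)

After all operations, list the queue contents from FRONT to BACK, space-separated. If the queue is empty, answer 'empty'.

Answer: 23 43

Derivation:
enqueue(76): [76]
enqueue(39): [76, 39]
dequeue(): [39]
enqueue(23): [39, 23]
dequeue(): [23]
enqueue(43): [23, 43]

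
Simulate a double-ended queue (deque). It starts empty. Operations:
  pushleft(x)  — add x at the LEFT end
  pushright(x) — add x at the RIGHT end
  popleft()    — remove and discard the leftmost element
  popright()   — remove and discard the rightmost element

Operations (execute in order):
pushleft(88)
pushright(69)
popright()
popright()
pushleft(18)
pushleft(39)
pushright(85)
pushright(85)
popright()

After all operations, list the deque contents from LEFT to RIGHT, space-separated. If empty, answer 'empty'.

Answer: 39 18 85

Derivation:
pushleft(88): [88]
pushright(69): [88, 69]
popright(): [88]
popright(): []
pushleft(18): [18]
pushleft(39): [39, 18]
pushright(85): [39, 18, 85]
pushright(85): [39, 18, 85, 85]
popright(): [39, 18, 85]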